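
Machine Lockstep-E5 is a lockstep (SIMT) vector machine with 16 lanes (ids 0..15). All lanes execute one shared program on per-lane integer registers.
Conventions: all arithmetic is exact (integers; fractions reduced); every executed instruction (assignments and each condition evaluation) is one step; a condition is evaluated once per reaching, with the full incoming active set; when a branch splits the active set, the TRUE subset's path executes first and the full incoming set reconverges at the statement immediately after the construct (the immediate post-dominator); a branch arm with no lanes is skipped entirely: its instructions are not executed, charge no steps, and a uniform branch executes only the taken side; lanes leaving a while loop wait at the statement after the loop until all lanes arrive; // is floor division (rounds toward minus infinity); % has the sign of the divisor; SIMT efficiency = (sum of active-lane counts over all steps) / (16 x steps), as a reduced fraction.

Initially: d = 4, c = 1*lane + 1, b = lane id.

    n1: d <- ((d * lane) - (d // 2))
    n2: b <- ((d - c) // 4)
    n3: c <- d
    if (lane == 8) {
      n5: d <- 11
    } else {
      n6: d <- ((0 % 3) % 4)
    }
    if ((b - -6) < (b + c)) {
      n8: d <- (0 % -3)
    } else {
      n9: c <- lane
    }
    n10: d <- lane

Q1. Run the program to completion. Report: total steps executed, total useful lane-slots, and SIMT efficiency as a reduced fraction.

Answer: 10 steps, 128 useful, 4/5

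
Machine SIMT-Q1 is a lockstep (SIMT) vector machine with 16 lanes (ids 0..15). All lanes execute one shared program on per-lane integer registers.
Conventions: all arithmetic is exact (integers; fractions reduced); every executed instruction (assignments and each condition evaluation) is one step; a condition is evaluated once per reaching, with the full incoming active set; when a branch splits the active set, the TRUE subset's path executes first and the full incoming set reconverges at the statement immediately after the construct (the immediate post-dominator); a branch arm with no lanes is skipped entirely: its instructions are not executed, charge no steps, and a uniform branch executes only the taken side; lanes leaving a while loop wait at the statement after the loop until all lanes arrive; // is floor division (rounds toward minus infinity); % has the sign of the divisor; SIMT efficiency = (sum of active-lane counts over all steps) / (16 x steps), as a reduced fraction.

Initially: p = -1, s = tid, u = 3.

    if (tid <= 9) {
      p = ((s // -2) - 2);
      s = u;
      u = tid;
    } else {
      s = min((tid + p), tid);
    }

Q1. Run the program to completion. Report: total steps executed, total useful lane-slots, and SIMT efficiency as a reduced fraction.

Answer: 5 steps, 52 useful, 13/20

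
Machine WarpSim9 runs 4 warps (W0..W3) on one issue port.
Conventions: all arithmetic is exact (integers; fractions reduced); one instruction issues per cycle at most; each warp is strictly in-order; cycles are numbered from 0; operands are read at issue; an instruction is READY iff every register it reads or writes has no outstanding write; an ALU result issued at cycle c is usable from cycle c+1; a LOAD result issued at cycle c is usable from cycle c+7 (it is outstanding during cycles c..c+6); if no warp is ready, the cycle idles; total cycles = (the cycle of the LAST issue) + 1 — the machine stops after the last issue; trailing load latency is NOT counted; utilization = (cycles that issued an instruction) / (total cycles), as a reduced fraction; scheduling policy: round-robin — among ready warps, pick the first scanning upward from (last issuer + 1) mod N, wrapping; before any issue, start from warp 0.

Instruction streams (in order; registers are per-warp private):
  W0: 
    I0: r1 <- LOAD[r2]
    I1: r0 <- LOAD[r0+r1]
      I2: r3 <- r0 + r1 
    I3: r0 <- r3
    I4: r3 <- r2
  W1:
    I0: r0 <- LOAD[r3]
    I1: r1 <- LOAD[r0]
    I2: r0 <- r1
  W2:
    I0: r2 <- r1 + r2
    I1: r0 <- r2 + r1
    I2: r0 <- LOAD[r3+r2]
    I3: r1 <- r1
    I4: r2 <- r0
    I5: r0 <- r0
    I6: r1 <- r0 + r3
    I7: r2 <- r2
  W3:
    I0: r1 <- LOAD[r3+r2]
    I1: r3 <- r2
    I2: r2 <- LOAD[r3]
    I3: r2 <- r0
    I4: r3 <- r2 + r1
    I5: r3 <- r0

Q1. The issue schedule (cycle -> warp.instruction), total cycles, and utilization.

cycle 0: W0.I0
cycle 1: W1.I0
cycle 2: W2.I0
cycle 3: W3.I0
cycle 4: W2.I1
cycle 5: W3.I1
cycle 6: W2.I2
cycle 7: W3.I2
cycle 8: W0.I1
cycle 9: W1.I1
cycle 10: W2.I3
cycle 11: idle
cycle 12: idle
cycle 13: W2.I4
cycle 14: W3.I3
cycle 15: W0.I2
cycle 16: W1.I2
cycle 17: W2.I5
cycle 18: W3.I4
cycle 19: W0.I3
cycle 20: W2.I6
cycle 21: W3.I5
cycle 22: W0.I4
cycle 23: W2.I7

Answer: 24 cycles, utilization 11/12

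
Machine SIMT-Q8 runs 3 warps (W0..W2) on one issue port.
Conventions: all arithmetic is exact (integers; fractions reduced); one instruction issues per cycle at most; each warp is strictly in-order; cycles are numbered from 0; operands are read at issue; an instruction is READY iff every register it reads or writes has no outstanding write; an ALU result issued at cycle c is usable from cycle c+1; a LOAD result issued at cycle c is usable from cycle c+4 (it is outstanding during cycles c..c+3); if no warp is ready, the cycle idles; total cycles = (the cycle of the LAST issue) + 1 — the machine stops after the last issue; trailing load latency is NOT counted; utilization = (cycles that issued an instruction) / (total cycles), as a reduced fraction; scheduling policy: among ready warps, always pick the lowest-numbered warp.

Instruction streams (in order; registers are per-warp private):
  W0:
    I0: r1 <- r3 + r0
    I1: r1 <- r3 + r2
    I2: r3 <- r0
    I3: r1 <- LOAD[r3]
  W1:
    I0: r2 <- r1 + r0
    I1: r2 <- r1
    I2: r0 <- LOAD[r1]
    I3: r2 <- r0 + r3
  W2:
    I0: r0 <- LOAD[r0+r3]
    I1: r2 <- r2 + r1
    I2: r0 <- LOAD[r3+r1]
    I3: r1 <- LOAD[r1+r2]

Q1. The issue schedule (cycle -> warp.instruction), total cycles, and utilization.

cycle 0: W0.I0
cycle 1: W0.I1
cycle 2: W0.I2
cycle 3: W0.I3
cycle 4: W1.I0
cycle 5: W1.I1
cycle 6: W1.I2
cycle 7: W2.I0
cycle 8: W2.I1
cycle 9: idle
cycle 10: W1.I3
cycle 11: W2.I2
cycle 12: W2.I3

Answer: 13 cycles, utilization 12/13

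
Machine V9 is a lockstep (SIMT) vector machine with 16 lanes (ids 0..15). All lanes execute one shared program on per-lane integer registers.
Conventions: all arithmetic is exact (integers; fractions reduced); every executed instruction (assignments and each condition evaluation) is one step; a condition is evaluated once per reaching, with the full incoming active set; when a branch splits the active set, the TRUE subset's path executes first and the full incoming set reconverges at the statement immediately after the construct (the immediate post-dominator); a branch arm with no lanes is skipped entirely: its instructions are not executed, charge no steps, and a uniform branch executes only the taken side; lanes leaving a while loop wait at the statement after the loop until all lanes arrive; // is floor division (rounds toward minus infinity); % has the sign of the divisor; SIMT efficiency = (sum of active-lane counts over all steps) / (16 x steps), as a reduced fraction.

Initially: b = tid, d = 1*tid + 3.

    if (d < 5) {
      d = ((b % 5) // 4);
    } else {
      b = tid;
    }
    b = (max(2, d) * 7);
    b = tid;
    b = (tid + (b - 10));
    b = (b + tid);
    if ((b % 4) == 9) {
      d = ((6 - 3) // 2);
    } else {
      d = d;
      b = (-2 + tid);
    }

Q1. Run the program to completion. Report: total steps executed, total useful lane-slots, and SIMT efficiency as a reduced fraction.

Answer: 10 steps, 144 useful, 9/10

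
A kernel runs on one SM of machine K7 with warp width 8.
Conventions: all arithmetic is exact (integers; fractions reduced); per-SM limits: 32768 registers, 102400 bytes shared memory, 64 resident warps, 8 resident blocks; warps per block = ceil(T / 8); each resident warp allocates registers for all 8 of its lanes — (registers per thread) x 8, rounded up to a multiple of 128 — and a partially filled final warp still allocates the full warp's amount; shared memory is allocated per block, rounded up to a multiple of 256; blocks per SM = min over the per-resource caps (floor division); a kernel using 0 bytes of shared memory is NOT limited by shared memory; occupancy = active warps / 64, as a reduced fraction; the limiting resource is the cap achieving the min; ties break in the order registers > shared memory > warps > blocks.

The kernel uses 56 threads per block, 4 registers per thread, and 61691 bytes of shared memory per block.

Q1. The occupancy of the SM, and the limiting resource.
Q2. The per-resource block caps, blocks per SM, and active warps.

Answer: occupancy 7/64, limited by shared memory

registers: 36 blocks
shared memory: 1 block
warps: 9 blocks
blocks: 8 blocks

Answer: 1 block, 7 active warps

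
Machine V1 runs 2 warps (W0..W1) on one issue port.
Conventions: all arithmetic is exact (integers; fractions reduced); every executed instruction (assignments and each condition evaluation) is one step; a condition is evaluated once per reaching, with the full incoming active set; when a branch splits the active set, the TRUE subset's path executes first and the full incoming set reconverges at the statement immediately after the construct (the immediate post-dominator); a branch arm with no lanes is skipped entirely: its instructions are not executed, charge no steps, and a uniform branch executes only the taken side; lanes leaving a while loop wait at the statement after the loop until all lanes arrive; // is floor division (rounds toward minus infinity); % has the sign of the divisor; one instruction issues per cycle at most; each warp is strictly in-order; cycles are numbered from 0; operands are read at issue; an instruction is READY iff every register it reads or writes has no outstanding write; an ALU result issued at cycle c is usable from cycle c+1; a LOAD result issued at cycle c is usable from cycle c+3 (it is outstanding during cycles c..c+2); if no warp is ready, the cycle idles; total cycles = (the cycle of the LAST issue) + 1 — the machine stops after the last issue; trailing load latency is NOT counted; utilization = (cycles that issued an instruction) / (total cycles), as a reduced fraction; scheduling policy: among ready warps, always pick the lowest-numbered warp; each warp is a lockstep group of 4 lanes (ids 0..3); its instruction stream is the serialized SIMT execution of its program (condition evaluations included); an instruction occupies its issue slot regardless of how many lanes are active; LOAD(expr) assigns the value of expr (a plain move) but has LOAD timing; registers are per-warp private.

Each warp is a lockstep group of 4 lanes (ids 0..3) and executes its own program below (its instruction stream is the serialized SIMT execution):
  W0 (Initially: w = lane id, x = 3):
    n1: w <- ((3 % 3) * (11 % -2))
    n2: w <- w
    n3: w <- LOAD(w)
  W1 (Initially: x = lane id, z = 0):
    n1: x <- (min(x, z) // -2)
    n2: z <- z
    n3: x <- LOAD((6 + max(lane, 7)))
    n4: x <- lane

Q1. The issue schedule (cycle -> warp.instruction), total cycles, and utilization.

cycle 0: W0.I0
cycle 1: W0.I1
cycle 2: W0.I2
cycle 3: W1.I0
cycle 4: W1.I1
cycle 5: W1.I2
cycle 6: idle
cycle 7: idle
cycle 8: W1.I3

Answer: 9 cycles, utilization 7/9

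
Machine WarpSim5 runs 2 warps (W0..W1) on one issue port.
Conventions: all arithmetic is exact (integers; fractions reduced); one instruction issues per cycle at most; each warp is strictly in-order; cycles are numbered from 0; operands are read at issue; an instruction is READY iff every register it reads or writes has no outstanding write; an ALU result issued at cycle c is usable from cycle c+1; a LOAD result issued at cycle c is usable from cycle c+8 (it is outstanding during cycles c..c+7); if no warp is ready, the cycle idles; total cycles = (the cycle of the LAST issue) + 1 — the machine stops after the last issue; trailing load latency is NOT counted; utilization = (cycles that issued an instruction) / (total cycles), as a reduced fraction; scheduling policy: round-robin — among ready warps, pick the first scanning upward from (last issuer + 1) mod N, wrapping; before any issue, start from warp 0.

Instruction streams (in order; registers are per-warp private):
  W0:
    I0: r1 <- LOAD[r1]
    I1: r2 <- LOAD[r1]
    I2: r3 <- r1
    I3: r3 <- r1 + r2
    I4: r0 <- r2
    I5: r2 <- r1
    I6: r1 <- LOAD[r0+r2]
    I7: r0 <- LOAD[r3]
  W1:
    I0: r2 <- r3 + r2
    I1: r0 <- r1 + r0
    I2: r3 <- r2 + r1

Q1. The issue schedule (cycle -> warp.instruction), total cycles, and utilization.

cycle 0: W0.I0
cycle 1: W1.I0
cycle 2: W1.I1
cycle 3: W1.I2
cycle 4: idle
cycle 5: idle
cycle 6: idle
cycle 7: idle
cycle 8: W0.I1
cycle 9: W0.I2
cycle 10: idle
cycle 11: idle
cycle 12: idle
cycle 13: idle
cycle 14: idle
cycle 15: idle
cycle 16: W0.I3
cycle 17: W0.I4
cycle 18: W0.I5
cycle 19: W0.I6
cycle 20: W0.I7

Answer: 21 cycles, utilization 11/21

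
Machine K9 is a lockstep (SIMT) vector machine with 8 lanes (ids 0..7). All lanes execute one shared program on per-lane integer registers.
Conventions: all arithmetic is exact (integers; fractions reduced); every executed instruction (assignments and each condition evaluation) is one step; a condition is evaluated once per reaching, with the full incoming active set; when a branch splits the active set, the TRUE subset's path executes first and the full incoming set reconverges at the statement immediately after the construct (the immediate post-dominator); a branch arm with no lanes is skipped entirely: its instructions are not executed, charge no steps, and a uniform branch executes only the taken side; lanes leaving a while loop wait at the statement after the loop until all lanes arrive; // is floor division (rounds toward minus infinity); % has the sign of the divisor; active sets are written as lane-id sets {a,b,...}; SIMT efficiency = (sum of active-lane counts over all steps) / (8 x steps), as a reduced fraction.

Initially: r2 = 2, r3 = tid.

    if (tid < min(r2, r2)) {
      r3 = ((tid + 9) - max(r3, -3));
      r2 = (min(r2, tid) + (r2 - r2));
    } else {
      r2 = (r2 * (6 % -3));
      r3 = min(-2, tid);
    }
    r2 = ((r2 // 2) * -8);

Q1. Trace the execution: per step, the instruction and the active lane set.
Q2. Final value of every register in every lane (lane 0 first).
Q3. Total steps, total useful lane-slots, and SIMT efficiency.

step 0: eval (tid < min(r2, r2))     {0,1,2,3,4,5,6,7}
step 1: r3 <- ((tid + 9) - max(r3, -3)) {0,1}
step 2: r2 <- (min(r2, tid) + (r2 - r2)) {0,1}
step 3: r2 <- (r2 * (6 % -3))        {2,3,4,5,6,7}
step 4: r3 <- min(-2, tid)           {2,3,4,5,6,7}
step 5: r2 <- ((r2 // 2) * -8)       {0,1,2,3,4,5,6,7}

Answer: 6 steps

r2: 0,0,0,0,0,0,0,0
r3: 9,9,-2,-2,-2,-2,-2,-2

steps = 6; useful = 32; efficiency = 32/48 = 2/3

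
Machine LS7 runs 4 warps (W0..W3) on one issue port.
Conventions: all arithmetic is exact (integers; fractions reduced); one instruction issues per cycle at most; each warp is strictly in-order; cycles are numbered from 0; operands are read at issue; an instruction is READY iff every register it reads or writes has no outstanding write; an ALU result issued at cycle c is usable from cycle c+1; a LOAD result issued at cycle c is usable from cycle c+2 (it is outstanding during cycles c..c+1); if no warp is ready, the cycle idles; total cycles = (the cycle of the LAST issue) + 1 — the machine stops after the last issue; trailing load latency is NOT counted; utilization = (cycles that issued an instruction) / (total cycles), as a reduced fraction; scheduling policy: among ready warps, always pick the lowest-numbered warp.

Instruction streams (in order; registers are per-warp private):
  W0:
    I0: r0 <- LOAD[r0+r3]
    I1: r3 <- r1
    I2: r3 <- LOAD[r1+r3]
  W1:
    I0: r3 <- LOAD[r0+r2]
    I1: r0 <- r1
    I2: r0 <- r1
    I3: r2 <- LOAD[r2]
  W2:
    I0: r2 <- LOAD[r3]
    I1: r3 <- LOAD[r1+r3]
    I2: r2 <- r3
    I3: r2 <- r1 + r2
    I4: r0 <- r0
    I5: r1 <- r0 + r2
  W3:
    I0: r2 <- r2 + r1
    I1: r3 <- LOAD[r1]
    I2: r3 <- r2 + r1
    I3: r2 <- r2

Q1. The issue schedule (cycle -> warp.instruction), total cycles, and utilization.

cycle 0: W0.I0
cycle 1: W0.I1
cycle 2: W0.I2
cycle 3: W1.I0
cycle 4: W1.I1
cycle 5: W1.I2
cycle 6: W1.I3
cycle 7: W2.I0
cycle 8: W2.I1
cycle 9: W3.I0
cycle 10: W2.I2
cycle 11: W2.I3
cycle 12: W2.I4
cycle 13: W2.I5
cycle 14: W3.I1
cycle 15: idle
cycle 16: W3.I2
cycle 17: W3.I3

Answer: 18 cycles, utilization 17/18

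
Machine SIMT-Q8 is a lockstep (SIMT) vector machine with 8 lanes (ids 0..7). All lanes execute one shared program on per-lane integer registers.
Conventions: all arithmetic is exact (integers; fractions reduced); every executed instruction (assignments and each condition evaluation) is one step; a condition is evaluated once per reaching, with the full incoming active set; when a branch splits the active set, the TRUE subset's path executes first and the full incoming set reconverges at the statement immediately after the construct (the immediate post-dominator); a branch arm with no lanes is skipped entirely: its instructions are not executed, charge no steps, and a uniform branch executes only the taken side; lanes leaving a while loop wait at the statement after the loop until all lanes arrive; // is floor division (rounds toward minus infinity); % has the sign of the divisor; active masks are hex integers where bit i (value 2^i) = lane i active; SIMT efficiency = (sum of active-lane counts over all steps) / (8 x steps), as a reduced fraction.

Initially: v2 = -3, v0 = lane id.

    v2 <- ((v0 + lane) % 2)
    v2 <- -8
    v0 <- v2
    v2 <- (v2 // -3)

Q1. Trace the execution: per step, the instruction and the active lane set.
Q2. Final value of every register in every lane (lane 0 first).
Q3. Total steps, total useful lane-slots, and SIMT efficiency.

step 0: v2 <- ((v0 + lane) % 2)      0xff
step 1: v2 <- -8                     0xff
step 2: v0 <- v2                     0xff
step 3: v2 <- (v2 // -3)             0xff

Answer: 4 steps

v2: 2,2,2,2,2,2,2,2
v0: -8,-8,-8,-8,-8,-8,-8,-8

steps = 4; useful = 32; efficiency = 32/32 = 1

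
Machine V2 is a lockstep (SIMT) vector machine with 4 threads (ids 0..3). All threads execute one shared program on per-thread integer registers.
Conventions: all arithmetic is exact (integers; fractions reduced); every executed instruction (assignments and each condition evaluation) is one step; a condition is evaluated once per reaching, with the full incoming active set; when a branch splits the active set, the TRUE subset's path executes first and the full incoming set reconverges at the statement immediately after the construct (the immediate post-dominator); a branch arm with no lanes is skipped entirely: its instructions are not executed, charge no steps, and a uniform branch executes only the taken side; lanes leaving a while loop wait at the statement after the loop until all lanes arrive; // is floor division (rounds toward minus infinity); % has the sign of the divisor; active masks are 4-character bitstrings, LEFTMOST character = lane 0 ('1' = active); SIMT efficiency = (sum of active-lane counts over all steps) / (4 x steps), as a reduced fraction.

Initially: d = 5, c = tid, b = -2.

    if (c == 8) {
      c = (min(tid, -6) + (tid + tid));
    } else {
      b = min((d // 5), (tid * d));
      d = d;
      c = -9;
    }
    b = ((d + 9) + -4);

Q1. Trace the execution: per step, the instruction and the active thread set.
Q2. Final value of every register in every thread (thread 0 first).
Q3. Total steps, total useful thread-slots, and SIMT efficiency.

step 0: eval (c == 8)                1111
step 1: b <- min((d // 5), (tid * d)) 1111
step 2: d <- d                       1111
step 3: c <- -9                      1111
step 4: b <- ((d + 9) + -4)          1111

Answer: 5 steps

d: 5,5,5,5
c: -9,-9,-9,-9
b: 10,10,10,10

steps = 5; useful = 20; efficiency = 20/20 = 1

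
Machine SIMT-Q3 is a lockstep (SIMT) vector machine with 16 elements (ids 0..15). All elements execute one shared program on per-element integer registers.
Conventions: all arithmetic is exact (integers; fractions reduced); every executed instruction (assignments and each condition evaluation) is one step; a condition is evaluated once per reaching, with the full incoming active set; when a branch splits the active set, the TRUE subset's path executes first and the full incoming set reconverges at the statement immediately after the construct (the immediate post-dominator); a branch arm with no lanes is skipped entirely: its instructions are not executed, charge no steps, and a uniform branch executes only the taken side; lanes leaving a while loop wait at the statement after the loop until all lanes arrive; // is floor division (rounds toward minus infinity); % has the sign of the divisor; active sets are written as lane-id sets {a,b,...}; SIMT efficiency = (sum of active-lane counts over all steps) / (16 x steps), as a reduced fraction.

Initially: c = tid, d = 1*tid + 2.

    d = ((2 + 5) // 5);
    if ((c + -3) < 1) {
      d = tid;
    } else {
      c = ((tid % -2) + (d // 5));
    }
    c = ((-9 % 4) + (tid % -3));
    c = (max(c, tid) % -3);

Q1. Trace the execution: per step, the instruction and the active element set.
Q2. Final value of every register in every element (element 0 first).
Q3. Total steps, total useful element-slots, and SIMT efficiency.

step 0: d <- ((2 + 5) // 5)          {0,1,2,3,4,5,6,7,8,9,10,11,12,13,14,15}
step 1: eval ((c + -3) < 1)          {0,1,2,3,4,5,6,7,8,9,10,11,12,13,14,15}
step 2: d <- tid                     {0,1,2,3}
step 3: c <- ((tid % -2) + (d // 5)) {4,5,6,7,8,9,10,11,12,13,14,15}
step 4: c <- ((-9 % 4) + (tid % -3)) {0,1,2,3,4,5,6,7,8,9,10,11,12,13,14,15}
step 5: c <- (max(c, tid) % -3)      {0,1,2,3,4,5,6,7,8,9,10,11,12,13,14,15}

Answer: 6 steps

c: 0,-2,-1,0,-2,-1,0,-2,-1,0,-2,-1,0,-2,-1,0
d: 0,1,2,3,1,1,1,1,1,1,1,1,1,1,1,1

steps = 6; useful = 80; efficiency = 80/96 = 5/6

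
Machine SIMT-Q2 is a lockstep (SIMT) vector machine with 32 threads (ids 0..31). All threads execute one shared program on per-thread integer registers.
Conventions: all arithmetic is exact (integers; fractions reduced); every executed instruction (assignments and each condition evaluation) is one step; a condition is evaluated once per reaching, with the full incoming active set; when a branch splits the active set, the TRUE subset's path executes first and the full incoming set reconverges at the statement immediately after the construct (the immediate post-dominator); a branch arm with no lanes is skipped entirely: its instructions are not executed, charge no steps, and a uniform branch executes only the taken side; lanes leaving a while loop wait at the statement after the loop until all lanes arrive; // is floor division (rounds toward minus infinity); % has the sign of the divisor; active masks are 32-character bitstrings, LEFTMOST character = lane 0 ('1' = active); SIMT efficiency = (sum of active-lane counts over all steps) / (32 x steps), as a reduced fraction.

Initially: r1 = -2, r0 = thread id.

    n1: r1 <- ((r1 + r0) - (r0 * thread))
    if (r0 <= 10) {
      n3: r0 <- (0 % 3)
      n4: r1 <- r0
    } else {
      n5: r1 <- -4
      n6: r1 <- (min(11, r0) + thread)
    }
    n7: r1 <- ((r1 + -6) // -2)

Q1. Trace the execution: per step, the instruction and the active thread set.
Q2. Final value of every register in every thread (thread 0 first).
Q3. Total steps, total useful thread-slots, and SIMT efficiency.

step 0: r1 <- ((r1 + r0) - (r0 * thread)) 11111111111111111111111111111111
step 1: eval (r0 <= 10)              11111111111111111111111111111111
step 2: r0 <- (0 % 3)                11111111111000000000000000000000
step 3: r1 <- r0                     11111111111000000000000000000000
step 4: r1 <- -4                     00000000000111111111111111111111
step 5: r1 <- (min(11, r0) + thread) 00000000000111111111111111111111
step 6: r1 <- ((r1 + -6) // -2)      11111111111111111111111111111111

Answer: 7 steps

r1: 3,3,3,3,3,3,3,3,3,3,3,-8,-9,-9,-10,-10,-11,-11,-12,-12,-13,-13,-14,-14,-15,-15,-16,-16,-17,-17,-18,-18
r0: 0,0,0,0,0,0,0,0,0,0,0,11,12,13,14,15,16,17,18,19,20,21,22,23,24,25,26,27,28,29,30,31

steps = 7; useful = 160; efficiency = 160/224 = 5/7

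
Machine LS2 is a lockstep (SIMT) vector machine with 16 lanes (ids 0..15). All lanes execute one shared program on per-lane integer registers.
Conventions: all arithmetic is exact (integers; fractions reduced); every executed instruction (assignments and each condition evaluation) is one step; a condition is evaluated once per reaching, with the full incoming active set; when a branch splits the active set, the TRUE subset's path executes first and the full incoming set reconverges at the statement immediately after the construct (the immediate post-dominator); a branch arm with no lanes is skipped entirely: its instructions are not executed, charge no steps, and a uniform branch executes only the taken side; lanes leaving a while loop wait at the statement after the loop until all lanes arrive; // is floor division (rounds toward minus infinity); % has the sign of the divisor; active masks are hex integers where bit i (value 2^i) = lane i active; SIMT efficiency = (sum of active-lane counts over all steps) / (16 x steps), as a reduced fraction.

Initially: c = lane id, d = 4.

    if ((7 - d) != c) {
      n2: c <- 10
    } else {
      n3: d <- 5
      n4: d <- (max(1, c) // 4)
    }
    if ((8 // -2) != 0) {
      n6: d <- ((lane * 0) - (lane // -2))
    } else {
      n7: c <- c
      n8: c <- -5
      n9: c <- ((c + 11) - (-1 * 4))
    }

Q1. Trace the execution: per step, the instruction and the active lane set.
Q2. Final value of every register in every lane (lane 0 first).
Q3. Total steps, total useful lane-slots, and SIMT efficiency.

step 0: eval ((7 - d) != c)          0xffff
step 1: c <- 10                      0xfff7
step 2: d <- 5                       0x0008
step 3: d <- (max(1, c) // 4)        0x0008
step 4: eval ((8 // -2) != 0)        0xffff
step 5: d <- ((lane * 0) - (lane // -2)) 0xffff

Answer: 6 steps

c: 10,10,10,3,10,10,10,10,10,10,10,10,10,10,10,10
d: 0,1,1,2,2,3,3,4,4,5,5,6,6,7,7,8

steps = 6; useful = 65; efficiency = 65/96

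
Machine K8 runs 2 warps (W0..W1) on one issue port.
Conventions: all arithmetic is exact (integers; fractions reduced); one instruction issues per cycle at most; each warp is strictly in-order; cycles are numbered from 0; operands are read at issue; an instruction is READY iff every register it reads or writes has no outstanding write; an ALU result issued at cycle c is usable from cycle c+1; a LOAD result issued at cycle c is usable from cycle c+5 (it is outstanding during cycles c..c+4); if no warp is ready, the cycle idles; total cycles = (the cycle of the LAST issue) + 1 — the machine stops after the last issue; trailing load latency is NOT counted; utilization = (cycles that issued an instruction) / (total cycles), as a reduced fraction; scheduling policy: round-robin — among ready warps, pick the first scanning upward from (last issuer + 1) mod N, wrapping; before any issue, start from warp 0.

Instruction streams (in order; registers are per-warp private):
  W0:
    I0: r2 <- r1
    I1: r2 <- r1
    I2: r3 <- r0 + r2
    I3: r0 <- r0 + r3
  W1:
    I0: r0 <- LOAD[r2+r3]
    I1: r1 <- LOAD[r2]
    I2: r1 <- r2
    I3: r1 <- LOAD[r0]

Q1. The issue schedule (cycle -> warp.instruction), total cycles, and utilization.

cycle 0: W0.I0
cycle 1: W1.I0
cycle 2: W0.I1
cycle 3: W1.I1
cycle 4: W0.I2
cycle 5: W0.I3
cycle 6: idle
cycle 7: idle
cycle 8: W1.I2
cycle 9: W1.I3

Answer: 10 cycles, utilization 4/5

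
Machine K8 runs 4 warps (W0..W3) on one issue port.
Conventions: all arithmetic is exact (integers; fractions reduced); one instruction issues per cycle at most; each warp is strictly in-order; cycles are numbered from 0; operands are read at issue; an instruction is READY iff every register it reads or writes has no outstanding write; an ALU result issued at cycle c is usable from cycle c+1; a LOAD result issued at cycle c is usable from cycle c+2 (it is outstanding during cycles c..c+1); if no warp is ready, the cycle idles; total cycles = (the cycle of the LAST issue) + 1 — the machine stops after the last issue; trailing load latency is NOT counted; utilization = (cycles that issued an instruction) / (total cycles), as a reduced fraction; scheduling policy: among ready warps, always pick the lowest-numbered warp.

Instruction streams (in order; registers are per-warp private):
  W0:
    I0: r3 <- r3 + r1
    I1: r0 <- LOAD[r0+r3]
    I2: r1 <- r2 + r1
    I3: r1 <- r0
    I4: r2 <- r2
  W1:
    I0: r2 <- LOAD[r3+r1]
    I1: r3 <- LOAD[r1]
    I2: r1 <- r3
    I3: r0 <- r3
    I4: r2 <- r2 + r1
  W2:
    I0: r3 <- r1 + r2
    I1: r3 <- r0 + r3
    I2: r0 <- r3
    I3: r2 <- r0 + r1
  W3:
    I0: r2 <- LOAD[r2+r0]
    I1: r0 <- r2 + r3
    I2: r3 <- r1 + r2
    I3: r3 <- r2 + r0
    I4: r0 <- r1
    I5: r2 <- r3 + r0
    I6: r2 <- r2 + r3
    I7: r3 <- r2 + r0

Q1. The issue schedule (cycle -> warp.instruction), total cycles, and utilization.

cycle 0: W0.I0
cycle 1: W0.I1
cycle 2: W0.I2
cycle 3: W0.I3
cycle 4: W0.I4
cycle 5: W1.I0
cycle 6: W1.I1
cycle 7: W2.I0
cycle 8: W1.I2
cycle 9: W1.I3
cycle 10: W1.I4
cycle 11: W2.I1
cycle 12: W2.I2
cycle 13: W2.I3
cycle 14: W3.I0
cycle 15: idle
cycle 16: W3.I1
cycle 17: W3.I2
cycle 18: W3.I3
cycle 19: W3.I4
cycle 20: W3.I5
cycle 21: W3.I6
cycle 22: W3.I7

Answer: 23 cycles, utilization 22/23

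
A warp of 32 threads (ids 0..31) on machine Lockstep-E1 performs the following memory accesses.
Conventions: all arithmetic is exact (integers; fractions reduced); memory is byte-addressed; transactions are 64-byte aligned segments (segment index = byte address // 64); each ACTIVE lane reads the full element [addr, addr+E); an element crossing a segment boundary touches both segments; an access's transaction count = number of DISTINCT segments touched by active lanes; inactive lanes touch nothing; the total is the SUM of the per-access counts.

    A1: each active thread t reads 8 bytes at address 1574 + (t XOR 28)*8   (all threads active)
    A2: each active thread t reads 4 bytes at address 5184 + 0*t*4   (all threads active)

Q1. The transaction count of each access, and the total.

A1: 5 transactions
A2: 1 transaction

Answer: 5,1; total 6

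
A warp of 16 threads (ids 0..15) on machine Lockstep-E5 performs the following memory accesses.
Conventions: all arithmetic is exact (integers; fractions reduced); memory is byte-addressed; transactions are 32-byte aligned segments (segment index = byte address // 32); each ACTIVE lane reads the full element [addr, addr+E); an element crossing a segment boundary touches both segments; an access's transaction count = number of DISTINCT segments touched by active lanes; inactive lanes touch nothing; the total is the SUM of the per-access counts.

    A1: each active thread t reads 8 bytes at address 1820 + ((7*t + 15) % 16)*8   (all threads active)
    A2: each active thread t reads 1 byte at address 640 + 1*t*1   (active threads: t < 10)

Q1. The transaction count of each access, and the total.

A1: 5 transactions
A2: 1 transaction

Answer: 5,1; total 6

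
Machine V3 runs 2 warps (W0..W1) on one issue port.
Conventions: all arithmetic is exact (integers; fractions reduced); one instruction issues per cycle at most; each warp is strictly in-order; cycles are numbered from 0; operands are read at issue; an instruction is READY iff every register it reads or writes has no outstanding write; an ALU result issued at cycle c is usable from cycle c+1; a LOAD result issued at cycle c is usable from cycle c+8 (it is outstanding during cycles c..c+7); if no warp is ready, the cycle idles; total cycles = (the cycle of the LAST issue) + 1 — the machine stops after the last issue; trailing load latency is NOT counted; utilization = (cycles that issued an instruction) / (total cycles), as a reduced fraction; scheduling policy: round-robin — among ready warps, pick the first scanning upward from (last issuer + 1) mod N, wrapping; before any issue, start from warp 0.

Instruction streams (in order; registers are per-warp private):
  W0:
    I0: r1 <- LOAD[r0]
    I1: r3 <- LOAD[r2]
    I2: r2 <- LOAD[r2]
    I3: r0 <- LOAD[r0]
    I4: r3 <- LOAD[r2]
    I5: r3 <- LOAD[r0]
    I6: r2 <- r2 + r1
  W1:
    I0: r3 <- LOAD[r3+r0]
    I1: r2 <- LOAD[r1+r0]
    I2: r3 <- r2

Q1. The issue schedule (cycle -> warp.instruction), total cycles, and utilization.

cycle 0: W0.I0
cycle 1: W1.I0
cycle 2: W0.I1
cycle 3: W1.I1
cycle 4: W0.I2
cycle 5: W0.I3
cycle 6: idle
cycle 7: idle
cycle 8: idle
cycle 9: idle
cycle 10: idle
cycle 11: W1.I2
cycle 12: W0.I4
cycle 13: idle
cycle 14: idle
cycle 15: idle
cycle 16: idle
cycle 17: idle
cycle 18: idle
cycle 19: idle
cycle 20: W0.I5
cycle 21: W0.I6

Answer: 22 cycles, utilization 5/11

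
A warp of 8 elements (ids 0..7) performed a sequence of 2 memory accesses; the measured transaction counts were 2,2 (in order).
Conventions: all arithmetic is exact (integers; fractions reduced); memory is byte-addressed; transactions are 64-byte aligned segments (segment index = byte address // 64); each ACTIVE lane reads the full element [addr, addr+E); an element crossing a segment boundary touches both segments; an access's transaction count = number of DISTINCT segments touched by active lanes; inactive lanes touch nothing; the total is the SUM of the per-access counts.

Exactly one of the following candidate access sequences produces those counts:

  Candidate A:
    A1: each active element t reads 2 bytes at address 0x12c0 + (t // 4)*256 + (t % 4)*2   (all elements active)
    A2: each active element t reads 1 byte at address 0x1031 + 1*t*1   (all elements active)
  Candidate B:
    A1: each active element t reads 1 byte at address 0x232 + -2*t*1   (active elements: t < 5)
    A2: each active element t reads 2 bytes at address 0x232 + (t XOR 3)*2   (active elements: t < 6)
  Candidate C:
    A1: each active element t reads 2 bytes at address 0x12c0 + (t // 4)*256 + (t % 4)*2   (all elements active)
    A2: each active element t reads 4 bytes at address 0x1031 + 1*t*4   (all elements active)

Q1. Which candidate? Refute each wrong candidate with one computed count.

A: A2 gives 1 transaction, not 2
B: A1 gives 1 transaction, not 2
C: all counts match (2,2)

Answer: C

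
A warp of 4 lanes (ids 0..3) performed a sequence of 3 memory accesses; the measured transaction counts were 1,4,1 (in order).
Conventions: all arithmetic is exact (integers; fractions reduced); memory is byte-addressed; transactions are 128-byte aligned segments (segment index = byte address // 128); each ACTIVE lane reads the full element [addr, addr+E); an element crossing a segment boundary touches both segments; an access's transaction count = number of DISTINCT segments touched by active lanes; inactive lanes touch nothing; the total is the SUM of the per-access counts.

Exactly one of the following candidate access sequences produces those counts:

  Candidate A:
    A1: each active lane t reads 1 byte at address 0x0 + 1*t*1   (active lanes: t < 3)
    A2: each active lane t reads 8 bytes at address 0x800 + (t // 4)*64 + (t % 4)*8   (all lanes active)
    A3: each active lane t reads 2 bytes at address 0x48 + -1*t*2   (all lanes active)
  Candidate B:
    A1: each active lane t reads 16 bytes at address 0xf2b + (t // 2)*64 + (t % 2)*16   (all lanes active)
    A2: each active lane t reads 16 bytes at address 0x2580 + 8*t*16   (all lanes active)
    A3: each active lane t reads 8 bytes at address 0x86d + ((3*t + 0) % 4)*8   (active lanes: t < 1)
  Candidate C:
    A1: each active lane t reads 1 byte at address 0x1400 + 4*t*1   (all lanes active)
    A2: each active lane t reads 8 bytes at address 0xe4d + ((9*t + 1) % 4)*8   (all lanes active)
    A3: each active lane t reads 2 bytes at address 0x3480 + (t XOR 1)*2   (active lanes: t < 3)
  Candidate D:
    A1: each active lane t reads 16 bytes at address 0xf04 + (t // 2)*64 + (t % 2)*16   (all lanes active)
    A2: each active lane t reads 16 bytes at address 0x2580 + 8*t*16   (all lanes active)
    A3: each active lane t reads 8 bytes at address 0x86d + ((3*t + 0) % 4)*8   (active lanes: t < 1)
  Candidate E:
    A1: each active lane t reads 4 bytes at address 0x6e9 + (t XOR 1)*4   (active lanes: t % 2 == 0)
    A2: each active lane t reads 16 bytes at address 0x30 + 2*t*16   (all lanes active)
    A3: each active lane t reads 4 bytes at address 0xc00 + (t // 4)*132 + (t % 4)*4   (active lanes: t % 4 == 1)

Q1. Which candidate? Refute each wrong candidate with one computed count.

A: A2 gives 1 transaction, not 4
B: A1 gives 2 transactions, not 1
C: A2 gives 1 transaction, not 4
E: A2 gives 2 transactions, not 4
D: all counts match (1,4,1)

Answer: D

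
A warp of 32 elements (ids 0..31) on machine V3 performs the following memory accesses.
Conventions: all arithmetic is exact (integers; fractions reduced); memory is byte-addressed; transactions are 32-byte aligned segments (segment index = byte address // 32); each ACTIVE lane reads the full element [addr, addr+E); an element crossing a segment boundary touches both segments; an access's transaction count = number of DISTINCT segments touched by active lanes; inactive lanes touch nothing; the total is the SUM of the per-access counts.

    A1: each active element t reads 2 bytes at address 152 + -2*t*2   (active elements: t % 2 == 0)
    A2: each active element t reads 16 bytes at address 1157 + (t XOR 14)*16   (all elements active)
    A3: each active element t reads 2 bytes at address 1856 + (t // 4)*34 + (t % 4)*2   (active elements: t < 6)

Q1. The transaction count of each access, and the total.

A1: 4 transactions
A2: 17 transactions
A3: 2 transactions

Answer: 4,17,2; total 23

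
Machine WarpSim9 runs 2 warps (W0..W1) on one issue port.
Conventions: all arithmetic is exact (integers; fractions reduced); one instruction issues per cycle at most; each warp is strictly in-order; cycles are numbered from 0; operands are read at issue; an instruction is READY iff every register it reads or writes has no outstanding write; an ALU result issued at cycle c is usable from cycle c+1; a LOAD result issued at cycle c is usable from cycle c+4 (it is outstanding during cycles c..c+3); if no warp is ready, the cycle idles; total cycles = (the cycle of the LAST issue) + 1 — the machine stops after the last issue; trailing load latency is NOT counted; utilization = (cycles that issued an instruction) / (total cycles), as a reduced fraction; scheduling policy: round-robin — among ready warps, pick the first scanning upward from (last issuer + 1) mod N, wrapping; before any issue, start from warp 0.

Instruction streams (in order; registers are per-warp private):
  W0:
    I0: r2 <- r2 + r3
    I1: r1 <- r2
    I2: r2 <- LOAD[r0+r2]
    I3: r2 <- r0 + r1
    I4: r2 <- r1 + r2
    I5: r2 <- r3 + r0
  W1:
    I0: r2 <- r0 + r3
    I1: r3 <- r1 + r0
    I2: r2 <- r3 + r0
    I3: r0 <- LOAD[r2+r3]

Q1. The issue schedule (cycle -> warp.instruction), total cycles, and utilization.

cycle 0: W0.I0
cycle 1: W1.I0
cycle 2: W0.I1
cycle 3: W1.I1
cycle 4: W0.I2
cycle 5: W1.I2
cycle 6: W1.I3
cycle 7: idle
cycle 8: W0.I3
cycle 9: W0.I4
cycle 10: W0.I5

Answer: 11 cycles, utilization 10/11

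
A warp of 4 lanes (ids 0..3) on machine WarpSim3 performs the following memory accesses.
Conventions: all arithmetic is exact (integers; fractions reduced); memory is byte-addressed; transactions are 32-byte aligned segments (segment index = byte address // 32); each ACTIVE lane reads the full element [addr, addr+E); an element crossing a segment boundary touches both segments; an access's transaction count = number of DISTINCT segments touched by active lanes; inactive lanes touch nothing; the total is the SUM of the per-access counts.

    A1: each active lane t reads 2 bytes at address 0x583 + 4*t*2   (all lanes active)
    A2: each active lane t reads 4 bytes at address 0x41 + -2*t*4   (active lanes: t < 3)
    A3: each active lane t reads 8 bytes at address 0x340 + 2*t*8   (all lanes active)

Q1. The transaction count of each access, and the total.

A1: 1 transaction
A2: 2 transactions
A3: 2 transactions

Answer: 1,2,2; total 5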